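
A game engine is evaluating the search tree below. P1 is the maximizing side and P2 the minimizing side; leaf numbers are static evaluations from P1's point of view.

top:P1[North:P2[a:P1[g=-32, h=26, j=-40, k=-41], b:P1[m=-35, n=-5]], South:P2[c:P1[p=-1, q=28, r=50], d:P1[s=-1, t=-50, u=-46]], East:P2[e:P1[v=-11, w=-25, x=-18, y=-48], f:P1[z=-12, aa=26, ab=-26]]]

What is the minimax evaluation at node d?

-1

d (P1): max(-1, -50, -46) = -1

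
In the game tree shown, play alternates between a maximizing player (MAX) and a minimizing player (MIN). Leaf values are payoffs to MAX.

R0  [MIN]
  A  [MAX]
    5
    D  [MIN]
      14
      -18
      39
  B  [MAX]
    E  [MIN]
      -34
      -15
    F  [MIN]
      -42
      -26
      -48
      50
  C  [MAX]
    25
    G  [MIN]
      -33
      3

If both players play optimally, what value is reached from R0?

-34

D (MIN): min(14, -18, 39) = -18
A (MAX): max(5, -18) = 5
E (MIN): min(-34, -15) = -34
F (MIN): min(-42, -26, -48, 50) = -48
B (MAX): max(-34, -48) = -34
G (MIN): min(-33, 3) = -33
C (MAX): max(25, -33) = 25
R0 (MIN): min(5, -34, 25) = -34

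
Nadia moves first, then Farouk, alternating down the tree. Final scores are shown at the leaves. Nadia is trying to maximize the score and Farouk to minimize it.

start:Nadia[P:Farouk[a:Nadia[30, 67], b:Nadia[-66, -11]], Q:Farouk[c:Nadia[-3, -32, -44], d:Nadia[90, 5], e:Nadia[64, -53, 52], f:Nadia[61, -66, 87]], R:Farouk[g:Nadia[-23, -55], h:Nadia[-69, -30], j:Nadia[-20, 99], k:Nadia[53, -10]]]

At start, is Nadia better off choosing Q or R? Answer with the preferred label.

Q

c (Nadia): max(-3, -32, -44) = -3
d (Nadia): max(90, 5) = 90
e (Nadia): max(64, -53, 52) = 64
f (Nadia): max(61, -66, 87) = 87
Q (Farouk): min(-3, 90, 64, 87) = -3
g (Nadia): max(-23, -55) = -23
h (Nadia): max(-69, -30) = -30
j (Nadia): max(-20, 99) = 99
k (Nadia): max(53, -10) = 53
R (Farouk): min(-23, -30, 99, 53) = -30
Nadia prefers the higher value; Q=-3, R=-30. Q is better since -3 > -30.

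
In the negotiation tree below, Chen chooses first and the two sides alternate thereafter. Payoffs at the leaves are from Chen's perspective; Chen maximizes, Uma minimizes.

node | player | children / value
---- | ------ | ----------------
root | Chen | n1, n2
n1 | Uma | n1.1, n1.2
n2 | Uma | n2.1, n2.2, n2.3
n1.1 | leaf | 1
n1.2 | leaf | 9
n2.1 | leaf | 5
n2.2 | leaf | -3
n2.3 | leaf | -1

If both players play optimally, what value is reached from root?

n1 (Uma): min(1, 9) = 1
n2 (Uma): min(5, -3, -1) = -3
root (Chen): max(1, -3) = 1

1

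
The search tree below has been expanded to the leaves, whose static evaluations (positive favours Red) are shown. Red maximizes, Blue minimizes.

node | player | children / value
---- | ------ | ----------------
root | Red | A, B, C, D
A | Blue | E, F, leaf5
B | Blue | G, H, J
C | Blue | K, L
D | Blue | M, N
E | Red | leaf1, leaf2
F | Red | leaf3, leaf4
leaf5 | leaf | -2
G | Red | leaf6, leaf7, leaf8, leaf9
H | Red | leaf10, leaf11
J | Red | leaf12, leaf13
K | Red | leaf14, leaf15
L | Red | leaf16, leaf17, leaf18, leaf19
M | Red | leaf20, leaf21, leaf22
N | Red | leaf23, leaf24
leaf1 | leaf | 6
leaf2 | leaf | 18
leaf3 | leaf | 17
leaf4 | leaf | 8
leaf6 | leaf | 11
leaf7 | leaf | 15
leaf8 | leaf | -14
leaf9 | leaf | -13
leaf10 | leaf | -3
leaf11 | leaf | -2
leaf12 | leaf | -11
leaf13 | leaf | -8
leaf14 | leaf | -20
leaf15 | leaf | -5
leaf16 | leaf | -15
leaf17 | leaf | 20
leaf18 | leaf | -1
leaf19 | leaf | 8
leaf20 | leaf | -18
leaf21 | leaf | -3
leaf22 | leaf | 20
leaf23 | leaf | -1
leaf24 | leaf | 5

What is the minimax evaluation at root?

E (Red): max(6, 18) = 18
F (Red): max(17, 8) = 17
A (Blue): min(18, 17, -2) = -2
G (Red): max(11, 15, -14, -13) = 15
H (Red): max(-3, -2) = -2
J (Red): max(-11, -8) = -8
B (Blue): min(15, -2, -8) = -8
K (Red): max(-20, -5) = -5
L (Red): max(-15, 20, -1, 8) = 20
C (Blue): min(-5, 20) = -5
M (Red): max(-18, -3, 20) = 20
N (Red): max(-1, 5) = 5
D (Blue): min(20, 5) = 5
root (Red): max(-2, -8, -5, 5) = 5

5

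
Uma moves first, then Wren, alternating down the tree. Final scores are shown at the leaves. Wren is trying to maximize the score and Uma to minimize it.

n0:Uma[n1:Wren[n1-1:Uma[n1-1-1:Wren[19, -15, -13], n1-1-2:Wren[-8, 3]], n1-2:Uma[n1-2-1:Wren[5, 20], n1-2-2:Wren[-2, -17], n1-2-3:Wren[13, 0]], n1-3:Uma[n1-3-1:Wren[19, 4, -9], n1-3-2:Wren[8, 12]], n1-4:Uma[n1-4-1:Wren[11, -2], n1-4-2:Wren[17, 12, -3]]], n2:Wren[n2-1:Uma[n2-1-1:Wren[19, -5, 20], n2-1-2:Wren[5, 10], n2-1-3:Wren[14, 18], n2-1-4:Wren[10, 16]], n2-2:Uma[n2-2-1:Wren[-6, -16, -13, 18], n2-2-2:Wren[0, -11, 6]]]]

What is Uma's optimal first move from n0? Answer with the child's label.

n2

n1-1-1 (Wren): max(19, -15, -13) = 19
n1-1-2 (Wren): max(-8, 3) = 3
n1-1 (Uma): min(19, 3) = 3
n1-2-1 (Wren): max(5, 20) = 20
n1-2-2 (Wren): max(-2, -17) = -2
n1-2-3 (Wren): max(13, 0) = 13
n1-2 (Uma): min(20, -2, 13) = -2
n1-3-1 (Wren): max(19, 4, -9) = 19
n1-3-2 (Wren): max(8, 12) = 12
n1-3 (Uma): min(19, 12) = 12
n1-4-1 (Wren): max(11, -2) = 11
n1-4-2 (Wren): max(17, 12, -3) = 17
n1-4 (Uma): min(11, 17) = 11
n1 (Wren): max(3, -2, 12, 11) = 12
n2-1-1 (Wren): max(19, -5, 20) = 20
n2-1-2 (Wren): max(5, 10) = 10
n2-1-3 (Wren): max(14, 18) = 18
n2-1-4 (Wren): max(10, 16) = 16
n2-1 (Uma): min(20, 10, 18, 16) = 10
n2-2-1 (Wren): max(-6, -16, -13, 18) = 18
n2-2-2 (Wren): max(0, -11, 6) = 6
n2-2 (Uma): min(18, 6) = 6
n2 (Wren): max(10, 6) = 10
n0 (Uma): min(12, 10) = 10
Uma at n0 wants the lowest of {n1=12, n2=10}, so chooses n2.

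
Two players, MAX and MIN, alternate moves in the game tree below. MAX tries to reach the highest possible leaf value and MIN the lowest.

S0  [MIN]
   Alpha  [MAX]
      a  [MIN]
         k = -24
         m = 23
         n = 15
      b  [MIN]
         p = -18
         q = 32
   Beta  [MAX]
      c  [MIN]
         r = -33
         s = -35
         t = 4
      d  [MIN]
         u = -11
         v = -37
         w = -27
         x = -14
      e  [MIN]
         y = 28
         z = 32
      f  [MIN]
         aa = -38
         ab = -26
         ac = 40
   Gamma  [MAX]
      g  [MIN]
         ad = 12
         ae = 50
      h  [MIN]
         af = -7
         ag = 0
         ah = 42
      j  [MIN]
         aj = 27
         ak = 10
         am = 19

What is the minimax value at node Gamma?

g (MIN): min(12, 50) = 12
h (MIN): min(-7, 0, 42) = -7
j (MIN): min(27, 10, 19) = 10
Gamma (MAX): max(12, -7, 10) = 12

12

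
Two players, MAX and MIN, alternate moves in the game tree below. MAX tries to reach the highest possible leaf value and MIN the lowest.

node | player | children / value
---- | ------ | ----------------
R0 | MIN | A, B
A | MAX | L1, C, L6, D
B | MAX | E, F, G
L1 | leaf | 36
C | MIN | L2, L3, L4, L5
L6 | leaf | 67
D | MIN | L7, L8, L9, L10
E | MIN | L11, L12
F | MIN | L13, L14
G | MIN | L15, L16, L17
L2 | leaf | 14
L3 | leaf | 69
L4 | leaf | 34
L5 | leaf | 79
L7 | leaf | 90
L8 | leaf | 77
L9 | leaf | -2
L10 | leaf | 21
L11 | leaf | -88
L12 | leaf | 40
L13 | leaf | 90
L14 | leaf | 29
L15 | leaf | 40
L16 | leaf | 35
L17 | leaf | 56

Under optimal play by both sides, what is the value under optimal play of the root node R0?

C (MIN): min(14, 69, 34, 79) = 14
D (MIN): min(90, 77, -2, 21) = -2
A (MAX): max(36, 14, 67, -2) = 67
E (MIN): min(-88, 40) = -88
F (MIN): min(90, 29) = 29
G (MIN): min(40, 35, 56) = 35
B (MAX): max(-88, 29, 35) = 35
R0 (MIN): min(67, 35) = 35

35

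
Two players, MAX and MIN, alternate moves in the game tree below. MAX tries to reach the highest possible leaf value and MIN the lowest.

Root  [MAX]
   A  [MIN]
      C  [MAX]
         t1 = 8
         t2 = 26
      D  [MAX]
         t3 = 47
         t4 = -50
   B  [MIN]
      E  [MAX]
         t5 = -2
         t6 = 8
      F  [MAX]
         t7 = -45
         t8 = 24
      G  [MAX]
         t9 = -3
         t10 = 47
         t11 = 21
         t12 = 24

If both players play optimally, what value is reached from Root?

C (MAX): max(8, 26) = 26
D (MAX): max(47, -50) = 47
A (MIN): min(26, 47) = 26
E (MAX): max(-2, 8) = 8
F (MAX): max(-45, 24) = 24
G (MAX): max(-3, 47, 21, 24) = 47
B (MIN): min(8, 24, 47) = 8
Root (MAX): max(26, 8) = 26

26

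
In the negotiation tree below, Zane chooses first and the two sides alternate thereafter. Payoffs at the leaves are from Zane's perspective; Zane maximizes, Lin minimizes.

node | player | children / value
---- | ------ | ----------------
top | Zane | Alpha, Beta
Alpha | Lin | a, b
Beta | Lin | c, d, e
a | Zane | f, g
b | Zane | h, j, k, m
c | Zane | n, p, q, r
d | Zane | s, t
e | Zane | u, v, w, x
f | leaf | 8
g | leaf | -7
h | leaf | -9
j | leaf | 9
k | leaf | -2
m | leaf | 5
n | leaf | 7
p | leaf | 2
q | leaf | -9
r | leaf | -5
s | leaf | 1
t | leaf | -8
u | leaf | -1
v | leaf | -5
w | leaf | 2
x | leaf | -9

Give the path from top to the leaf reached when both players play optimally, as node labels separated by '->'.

a (Zane): max(8, -7) = 8
b (Zane): max(-9, 9, -2, 5) = 9
Alpha (Lin): min(8, 9) = 8
c (Zane): max(7, 2, -9, -5) = 7
d (Zane): max(1, -8) = 1
e (Zane): max(-1, -5, 2, -9) = 2
Beta (Lin): min(7, 1, 2) = 1
top (Zane): max(8, 1) = 8
At top, Zane picks Alpha (highest: 8).
At Alpha, Lin picks a (lowest: 8).
At a, Zane picks f (highest: 8).
Terminal value 8.

top -> Alpha -> a -> f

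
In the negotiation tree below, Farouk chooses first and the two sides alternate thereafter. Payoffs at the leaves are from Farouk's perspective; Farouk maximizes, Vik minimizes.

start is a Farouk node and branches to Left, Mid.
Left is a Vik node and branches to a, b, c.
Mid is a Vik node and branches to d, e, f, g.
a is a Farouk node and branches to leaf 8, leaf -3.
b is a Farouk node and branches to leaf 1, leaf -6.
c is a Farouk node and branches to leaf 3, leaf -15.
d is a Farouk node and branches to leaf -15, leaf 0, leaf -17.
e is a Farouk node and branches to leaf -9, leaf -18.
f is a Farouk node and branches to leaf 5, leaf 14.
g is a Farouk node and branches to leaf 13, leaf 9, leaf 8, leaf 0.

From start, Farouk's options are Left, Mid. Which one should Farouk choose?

a (Farouk): max(8, -3) = 8
b (Farouk): max(1, -6) = 1
c (Farouk): max(3, -15) = 3
Left (Vik): min(8, 1, 3) = 1
d (Farouk): max(-15, 0, -17) = 0
e (Farouk): max(-9, -18) = -9
f (Farouk): max(5, 14) = 14
g (Farouk): max(13, 9, 8, 0) = 13
Mid (Vik): min(0, -9, 14, 13) = -9
start (Farouk): max(1, -9) = 1
Farouk at start wants the highest of {Left=1, Mid=-9}, so chooses Left.

Left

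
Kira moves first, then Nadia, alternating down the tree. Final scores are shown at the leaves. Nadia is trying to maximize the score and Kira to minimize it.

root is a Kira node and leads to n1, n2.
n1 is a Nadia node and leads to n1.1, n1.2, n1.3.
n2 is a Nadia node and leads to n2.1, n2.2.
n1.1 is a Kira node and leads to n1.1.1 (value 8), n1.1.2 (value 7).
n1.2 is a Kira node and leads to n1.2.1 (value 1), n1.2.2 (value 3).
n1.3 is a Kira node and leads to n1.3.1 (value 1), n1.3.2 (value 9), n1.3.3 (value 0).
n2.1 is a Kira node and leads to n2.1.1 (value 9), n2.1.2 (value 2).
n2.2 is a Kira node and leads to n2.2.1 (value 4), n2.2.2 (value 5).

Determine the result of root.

n1.1 (Kira): min(8, 7) = 7
n1.2 (Kira): min(1, 3) = 1
n1.3 (Kira): min(1, 9, 0) = 0
n1 (Nadia): max(7, 1, 0) = 7
n2.1 (Kira): min(9, 2) = 2
n2.2 (Kira): min(4, 5) = 4
n2 (Nadia): max(2, 4) = 4
root (Kira): min(7, 4) = 4

4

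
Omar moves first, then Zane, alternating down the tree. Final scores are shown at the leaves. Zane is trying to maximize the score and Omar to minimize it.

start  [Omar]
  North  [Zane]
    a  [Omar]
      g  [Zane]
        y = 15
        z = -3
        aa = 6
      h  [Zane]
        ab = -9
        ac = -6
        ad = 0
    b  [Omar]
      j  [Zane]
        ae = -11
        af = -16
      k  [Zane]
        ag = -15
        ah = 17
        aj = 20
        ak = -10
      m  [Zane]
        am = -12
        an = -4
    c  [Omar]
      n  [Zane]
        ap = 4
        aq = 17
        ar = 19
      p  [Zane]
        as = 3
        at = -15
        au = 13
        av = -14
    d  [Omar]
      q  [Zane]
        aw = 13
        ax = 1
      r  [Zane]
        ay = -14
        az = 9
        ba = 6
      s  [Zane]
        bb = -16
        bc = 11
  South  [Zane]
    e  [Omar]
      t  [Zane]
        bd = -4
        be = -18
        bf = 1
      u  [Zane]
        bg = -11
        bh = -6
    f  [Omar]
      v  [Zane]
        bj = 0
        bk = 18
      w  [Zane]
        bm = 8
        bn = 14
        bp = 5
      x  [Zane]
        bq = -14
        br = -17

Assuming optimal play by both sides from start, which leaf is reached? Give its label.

g (Zane): max(15, -3, 6) = 15
h (Zane): max(-9, -6, 0) = 0
a (Omar): min(15, 0) = 0
j (Zane): max(-11, -16) = -11
k (Zane): max(-15, 17, 20, -10) = 20
m (Zane): max(-12, -4) = -4
b (Omar): min(-11, 20, -4) = -11
n (Zane): max(4, 17, 19) = 19
p (Zane): max(3, -15, 13, -14) = 13
c (Omar): min(19, 13) = 13
q (Zane): max(13, 1) = 13
r (Zane): max(-14, 9, 6) = 9
s (Zane): max(-16, 11) = 11
d (Omar): min(13, 9, 11) = 9
North (Zane): max(0, -11, 13, 9) = 13
t (Zane): max(-4, -18, 1) = 1
u (Zane): max(-11, -6) = -6
e (Omar): min(1, -6) = -6
v (Zane): max(0, 18) = 18
w (Zane): max(8, 14, 5) = 14
x (Zane): max(-14, -17) = -14
f (Omar): min(18, 14, -14) = -14
South (Zane): max(-6, -14) = -6
start (Omar): min(13, -6) = -6
At start, Omar picks South (lowest: -6).
At South, Zane picks e (highest: -6).
At e, Omar picks u (lowest: -6).
At u, Zane picks bh (highest: -6).
Terminal value -6.

bh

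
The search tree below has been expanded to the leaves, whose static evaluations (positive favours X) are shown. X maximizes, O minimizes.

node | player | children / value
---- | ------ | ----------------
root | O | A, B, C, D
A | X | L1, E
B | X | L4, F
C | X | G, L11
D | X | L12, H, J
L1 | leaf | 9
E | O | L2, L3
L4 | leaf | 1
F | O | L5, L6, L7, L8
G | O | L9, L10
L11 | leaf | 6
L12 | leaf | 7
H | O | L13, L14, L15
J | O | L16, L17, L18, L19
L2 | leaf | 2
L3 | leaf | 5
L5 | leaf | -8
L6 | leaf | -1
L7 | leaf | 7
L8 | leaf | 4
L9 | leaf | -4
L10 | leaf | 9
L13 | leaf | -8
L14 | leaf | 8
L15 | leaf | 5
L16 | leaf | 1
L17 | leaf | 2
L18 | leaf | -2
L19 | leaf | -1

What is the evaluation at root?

E (O): min(2, 5) = 2
A (X): max(9, 2) = 9
F (O): min(-8, -1, 7, 4) = -8
B (X): max(1, -8) = 1
G (O): min(-4, 9) = -4
C (X): max(-4, 6) = 6
H (O): min(-8, 8, 5) = -8
J (O): min(1, 2, -2, -1) = -2
D (X): max(7, -8, -2) = 7
root (O): min(9, 1, 6, 7) = 1

1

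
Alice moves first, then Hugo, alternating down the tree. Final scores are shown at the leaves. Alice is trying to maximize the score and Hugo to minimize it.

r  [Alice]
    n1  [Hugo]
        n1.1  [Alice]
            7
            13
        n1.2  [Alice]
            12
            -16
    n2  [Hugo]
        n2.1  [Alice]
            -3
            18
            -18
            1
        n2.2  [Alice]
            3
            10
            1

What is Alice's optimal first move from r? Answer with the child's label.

n1.1 (Alice): max(7, 13) = 13
n1.2 (Alice): max(12, -16) = 12
n1 (Hugo): min(13, 12) = 12
n2.1 (Alice): max(-3, 18, -18, 1) = 18
n2.2 (Alice): max(3, 10, 1) = 10
n2 (Hugo): min(18, 10) = 10
r (Alice): max(12, 10) = 12
Alice at r wants the highest of {n1=12, n2=10}, so chooses n1.

n1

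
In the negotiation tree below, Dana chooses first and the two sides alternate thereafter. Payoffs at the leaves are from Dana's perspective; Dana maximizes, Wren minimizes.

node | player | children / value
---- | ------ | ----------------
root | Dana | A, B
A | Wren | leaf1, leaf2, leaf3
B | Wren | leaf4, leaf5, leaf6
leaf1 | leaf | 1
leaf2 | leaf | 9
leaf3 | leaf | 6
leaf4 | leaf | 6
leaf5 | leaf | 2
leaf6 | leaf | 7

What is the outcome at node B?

B (Wren): min(6, 2, 7) = 2

2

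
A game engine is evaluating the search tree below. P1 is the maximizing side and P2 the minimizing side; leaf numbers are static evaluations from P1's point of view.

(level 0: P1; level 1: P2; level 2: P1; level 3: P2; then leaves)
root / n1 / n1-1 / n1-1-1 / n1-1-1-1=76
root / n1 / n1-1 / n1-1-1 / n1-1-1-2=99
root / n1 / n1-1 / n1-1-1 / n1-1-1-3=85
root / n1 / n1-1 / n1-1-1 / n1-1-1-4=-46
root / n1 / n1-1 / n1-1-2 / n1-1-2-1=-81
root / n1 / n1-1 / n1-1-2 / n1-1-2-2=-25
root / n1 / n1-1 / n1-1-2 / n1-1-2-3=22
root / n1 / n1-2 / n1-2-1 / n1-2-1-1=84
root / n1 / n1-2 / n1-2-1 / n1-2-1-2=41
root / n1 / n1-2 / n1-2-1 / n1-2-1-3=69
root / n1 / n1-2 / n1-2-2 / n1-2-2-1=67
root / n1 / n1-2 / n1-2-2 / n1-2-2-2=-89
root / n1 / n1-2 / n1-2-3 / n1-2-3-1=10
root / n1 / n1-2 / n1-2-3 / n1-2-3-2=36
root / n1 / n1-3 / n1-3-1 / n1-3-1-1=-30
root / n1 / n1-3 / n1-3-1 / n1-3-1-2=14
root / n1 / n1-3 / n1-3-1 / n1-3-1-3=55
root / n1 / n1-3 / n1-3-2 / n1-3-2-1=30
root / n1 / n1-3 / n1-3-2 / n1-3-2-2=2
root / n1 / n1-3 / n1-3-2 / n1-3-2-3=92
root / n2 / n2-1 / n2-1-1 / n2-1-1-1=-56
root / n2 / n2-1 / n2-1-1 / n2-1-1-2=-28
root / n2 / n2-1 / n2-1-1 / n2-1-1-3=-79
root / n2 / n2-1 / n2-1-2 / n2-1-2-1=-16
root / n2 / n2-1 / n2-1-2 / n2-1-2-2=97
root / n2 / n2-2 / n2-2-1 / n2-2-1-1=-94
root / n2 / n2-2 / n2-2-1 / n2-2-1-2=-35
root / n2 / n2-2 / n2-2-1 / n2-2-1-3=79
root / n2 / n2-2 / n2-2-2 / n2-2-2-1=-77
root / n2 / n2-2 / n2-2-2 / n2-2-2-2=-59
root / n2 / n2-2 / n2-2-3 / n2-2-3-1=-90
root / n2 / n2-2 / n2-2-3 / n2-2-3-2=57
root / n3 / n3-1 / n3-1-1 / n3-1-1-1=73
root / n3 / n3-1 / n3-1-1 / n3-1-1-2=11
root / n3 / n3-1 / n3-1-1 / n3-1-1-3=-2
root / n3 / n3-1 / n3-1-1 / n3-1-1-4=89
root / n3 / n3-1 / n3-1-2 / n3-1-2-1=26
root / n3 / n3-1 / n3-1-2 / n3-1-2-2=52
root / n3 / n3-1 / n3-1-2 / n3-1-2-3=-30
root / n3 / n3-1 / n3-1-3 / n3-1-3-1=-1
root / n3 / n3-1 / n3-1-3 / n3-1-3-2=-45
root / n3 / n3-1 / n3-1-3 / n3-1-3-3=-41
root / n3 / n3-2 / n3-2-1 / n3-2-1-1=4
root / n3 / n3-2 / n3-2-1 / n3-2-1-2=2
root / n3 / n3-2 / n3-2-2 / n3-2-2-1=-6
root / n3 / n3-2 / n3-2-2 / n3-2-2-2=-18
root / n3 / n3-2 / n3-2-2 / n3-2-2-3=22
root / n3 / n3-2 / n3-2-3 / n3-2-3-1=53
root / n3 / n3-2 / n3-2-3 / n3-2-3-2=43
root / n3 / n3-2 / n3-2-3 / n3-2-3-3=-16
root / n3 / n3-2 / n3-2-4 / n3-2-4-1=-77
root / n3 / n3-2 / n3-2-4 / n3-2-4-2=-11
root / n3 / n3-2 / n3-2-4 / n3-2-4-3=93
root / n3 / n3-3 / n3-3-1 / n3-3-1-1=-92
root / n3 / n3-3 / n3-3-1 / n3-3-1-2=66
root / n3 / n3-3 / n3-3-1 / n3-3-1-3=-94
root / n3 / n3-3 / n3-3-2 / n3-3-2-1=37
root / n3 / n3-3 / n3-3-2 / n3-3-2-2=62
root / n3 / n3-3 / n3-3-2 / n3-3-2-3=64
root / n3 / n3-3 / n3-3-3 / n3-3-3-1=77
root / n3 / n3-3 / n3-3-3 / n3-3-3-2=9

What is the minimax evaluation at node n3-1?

n3-1-1 (P2): min(73, 11, -2, 89) = -2
n3-1-2 (P2): min(26, 52, -30) = -30
n3-1-3 (P2): min(-1, -45, -41) = -45
n3-1 (P1): max(-2, -30, -45) = -2

-2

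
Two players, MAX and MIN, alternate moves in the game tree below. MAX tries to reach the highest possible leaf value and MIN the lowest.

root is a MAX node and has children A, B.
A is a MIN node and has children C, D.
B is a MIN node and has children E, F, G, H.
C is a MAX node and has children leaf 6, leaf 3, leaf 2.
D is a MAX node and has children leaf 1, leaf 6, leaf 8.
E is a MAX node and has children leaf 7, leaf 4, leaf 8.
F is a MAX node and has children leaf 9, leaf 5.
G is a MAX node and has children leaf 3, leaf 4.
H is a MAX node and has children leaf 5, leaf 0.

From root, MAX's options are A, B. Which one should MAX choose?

C (MAX): max(6, 3, 2) = 6
D (MAX): max(1, 6, 8) = 8
A (MIN): min(6, 8) = 6
E (MAX): max(7, 4, 8) = 8
F (MAX): max(9, 5) = 9
G (MAX): max(3, 4) = 4
H (MAX): max(5, 0) = 5
B (MIN): min(8, 9, 4, 5) = 4
root (MAX): max(6, 4) = 6
MAX at root wants the highest of {A=6, B=4}, so chooses A.

A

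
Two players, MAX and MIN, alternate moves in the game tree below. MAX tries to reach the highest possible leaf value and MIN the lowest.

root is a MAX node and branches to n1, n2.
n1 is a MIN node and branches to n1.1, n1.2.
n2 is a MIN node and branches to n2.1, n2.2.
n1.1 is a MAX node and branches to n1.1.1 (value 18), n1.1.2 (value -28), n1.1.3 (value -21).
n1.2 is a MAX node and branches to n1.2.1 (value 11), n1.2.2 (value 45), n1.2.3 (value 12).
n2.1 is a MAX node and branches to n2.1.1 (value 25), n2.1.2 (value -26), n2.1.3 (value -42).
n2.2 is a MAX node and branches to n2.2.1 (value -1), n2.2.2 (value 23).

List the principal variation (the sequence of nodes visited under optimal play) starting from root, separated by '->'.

n1.1 (MAX): max(18, -28, -21) = 18
n1.2 (MAX): max(11, 45, 12) = 45
n1 (MIN): min(18, 45) = 18
n2.1 (MAX): max(25, -26, -42) = 25
n2.2 (MAX): max(-1, 23) = 23
n2 (MIN): min(25, 23) = 23
root (MAX): max(18, 23) = 23
At root, MAX picks n2 (highest: 23).
At n2, MIN picks n2.2 (lowest: 23).
At n2.2, MAX picks n2.2.2 (highest: 23).
Terminal value 23.

root -> n2 -> n2.2 -> n2.2.2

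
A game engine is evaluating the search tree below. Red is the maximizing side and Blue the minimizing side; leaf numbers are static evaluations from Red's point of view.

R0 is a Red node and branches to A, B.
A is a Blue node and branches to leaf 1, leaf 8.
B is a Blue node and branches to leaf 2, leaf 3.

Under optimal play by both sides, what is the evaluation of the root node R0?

A (Blue): min(1, 8) = 1
B (Blue): min(2, 3) = 2
R0 (Red): max(1, 2) = 2

2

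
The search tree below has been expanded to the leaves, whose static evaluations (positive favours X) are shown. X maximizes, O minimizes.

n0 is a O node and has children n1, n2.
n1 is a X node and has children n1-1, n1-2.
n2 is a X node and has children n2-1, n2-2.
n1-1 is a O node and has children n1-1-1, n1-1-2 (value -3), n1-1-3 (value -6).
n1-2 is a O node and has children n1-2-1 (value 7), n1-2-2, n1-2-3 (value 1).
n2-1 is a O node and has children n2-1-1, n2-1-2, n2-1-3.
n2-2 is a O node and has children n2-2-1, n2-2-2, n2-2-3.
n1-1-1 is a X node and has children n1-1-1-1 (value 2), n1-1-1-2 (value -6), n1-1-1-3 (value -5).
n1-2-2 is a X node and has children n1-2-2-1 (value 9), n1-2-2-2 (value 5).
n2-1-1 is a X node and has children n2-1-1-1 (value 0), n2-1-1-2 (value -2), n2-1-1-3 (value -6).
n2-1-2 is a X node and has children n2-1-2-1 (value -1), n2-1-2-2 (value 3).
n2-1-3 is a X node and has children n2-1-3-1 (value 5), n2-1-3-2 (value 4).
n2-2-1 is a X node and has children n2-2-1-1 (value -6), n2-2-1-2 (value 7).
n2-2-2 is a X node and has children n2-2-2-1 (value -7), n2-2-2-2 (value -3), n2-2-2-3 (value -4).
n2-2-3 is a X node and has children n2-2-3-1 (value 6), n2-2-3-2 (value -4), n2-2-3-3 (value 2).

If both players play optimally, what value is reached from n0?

n1-1-1 (X): max(2, -6, -5) = 2
n1-1 (O): min(2, -3, -6) = -6
n1-2-2 (X): max(9, 5) = 9
n1-2 (O): min(7, 9, 1) = 1
n1 (X): max(-6, 1) = 1
n2-1-1 (X): max(0, -2, -6) = 0
n2-1-2 (X): max(-1, 3) = 3
n2-1-3 (X): max(5, 4) = 5
n2-1 (O): min(0, 3, 5) = 0
n2-2-1 (X): max(-6, 7) = 7
n2-2-2 (X): max(-7, -3, -4) = -3
n2-2-3 (X): max(6, -4, 2) = 6
n2-2 (O): min(7, -3, 6) = -3
n2 (X): max(0, -3) = 0
n0 (O): min(1, 0) = 0

0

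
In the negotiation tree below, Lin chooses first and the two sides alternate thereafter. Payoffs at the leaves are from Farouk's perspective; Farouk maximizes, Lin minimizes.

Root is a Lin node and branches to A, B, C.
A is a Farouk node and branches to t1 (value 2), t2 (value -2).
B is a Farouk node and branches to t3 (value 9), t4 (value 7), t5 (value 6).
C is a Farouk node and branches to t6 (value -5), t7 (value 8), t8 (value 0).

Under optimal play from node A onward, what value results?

A (Farouk): max(2, -2) = 2

2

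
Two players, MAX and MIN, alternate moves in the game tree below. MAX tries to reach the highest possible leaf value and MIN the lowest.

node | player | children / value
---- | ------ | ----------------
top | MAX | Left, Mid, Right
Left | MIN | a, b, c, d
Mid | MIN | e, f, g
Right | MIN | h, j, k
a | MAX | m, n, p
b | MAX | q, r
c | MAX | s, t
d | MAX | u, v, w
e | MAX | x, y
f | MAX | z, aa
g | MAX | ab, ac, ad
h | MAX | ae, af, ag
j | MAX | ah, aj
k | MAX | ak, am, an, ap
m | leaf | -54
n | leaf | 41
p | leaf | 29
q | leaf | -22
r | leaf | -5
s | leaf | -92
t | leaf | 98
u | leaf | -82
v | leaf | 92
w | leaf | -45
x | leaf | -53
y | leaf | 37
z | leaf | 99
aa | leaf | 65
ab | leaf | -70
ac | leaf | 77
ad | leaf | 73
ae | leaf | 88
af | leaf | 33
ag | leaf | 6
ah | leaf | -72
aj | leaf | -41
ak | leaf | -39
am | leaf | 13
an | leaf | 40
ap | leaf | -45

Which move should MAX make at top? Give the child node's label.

a (MAX): max(-54, 41, 29) = 41
b (MAX): max(-22, -5) = -5
c (MAX): max(-92, 98) = 98
d (MAX): max(-82, 92, -45) = 92
Left (MIN): min(41, -5, 98, 92) = -5
e (MAX): max(-53, 37) = 37
f (MAX): max(99, 65) = 99
g (MAX): max(-70, 77, 73) = 77
Mid (MIN): min(37, 99, 77) = 37
h (MAX): max(88, 33, 6) = 88
j (MAX): max(-72, -41) = -41
k (MAX): max(-39, 13, 40, -45) = 40
Right (MIN): min(88, -41, 40) = -41
top (MAX): max(-5, 37, -41) = 37
MAX at top wants the highest of {Left=-5, Mid=37, Right=-41}, so chooses Mid.

Mid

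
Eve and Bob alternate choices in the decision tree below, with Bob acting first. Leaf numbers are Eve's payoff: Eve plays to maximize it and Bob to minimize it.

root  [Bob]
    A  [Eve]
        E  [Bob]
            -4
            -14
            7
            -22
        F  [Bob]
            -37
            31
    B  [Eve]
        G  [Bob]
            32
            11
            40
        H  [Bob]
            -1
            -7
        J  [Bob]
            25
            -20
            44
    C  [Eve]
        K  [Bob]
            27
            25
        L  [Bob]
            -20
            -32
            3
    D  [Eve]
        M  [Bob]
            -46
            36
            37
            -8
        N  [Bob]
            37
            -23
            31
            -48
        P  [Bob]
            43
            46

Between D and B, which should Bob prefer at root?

M (Bob): min(-46, 36, 37, -8) = -46
N (Bob): min(37, -23, 31, -48) = -48
P (Bob): min(43, 46) = 43
D (Eve): max(-46, -48, 43) = 43
G (Bob): min(32, 11, 40) = 11
H (Bob): min(-1, -7) = -7
J (Bob): min(25, -20, 44) = -20
B (Eve): max(11, -7, -20) = 11
Bob prefers the lower value; D=43, B=11. B is better since 11 < 43.

B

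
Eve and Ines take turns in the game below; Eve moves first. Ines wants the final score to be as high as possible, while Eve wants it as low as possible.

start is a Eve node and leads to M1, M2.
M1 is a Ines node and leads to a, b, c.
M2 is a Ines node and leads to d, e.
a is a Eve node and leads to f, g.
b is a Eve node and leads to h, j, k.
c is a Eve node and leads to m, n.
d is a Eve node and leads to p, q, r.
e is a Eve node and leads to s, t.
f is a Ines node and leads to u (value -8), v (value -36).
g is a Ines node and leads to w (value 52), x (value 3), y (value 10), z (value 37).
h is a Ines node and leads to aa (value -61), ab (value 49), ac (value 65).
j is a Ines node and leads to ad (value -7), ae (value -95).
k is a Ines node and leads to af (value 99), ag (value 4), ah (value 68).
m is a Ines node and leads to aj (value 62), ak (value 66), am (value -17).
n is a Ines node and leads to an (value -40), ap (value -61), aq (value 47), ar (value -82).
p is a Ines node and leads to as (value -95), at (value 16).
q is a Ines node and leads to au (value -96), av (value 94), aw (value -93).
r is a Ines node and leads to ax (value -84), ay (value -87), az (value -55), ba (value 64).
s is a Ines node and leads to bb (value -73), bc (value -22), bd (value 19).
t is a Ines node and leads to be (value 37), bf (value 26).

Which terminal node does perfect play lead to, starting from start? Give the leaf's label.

bd

f (Ines): max(-8, -36) = -8
g (Ines): max(52, 3, 10, 37) = 52
a (Eve): min(-8, 52) = -8
h (Ines): max(-61, 49, 65) = 65
j (Ines): max(-7, -95) = -7
k (Ines): max(99, 4, 68) = 99
b (Eve): min(65, -7, 99) = -7
m (Ines): max(62, 66, -17) = 66
n (Ines): max(-40, -61, 47, -82) = 47
c (Eve): min(66, 47) = 47
M1 (Ines): max(-8, -7, 47) = 47
p (Ines): max(-95, 16) = 16
q (Ines): max(-96, 94, -93) = 94
r (Ines): max(-84, -87, -55, 64) = 64
d (Eve): min(16, 94, 64) = 16
s (Ines): max(-73, -22, 19) = 19
t (Ines): max(37, 26) = 37
e (Eve): min(19, 37) = 19
M2 (Ines): max(16, 19) = 19
start (Eve): min(47, 19) = 19
At start, Eve picks M2 (lowest: 19).
At M2, Ines picks e (highest: 19).
At e, Eve picks s (lowest: 19).
At s, Ines picks bd (highest: 19).
Terminal value 19.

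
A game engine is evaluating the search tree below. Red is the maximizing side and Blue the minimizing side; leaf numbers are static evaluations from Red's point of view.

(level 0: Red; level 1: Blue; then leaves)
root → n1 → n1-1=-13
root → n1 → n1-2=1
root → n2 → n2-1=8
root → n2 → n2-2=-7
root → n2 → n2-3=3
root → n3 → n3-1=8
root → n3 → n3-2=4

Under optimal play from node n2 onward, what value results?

-7

n2 (Blue): min(8, -7, 3) = -7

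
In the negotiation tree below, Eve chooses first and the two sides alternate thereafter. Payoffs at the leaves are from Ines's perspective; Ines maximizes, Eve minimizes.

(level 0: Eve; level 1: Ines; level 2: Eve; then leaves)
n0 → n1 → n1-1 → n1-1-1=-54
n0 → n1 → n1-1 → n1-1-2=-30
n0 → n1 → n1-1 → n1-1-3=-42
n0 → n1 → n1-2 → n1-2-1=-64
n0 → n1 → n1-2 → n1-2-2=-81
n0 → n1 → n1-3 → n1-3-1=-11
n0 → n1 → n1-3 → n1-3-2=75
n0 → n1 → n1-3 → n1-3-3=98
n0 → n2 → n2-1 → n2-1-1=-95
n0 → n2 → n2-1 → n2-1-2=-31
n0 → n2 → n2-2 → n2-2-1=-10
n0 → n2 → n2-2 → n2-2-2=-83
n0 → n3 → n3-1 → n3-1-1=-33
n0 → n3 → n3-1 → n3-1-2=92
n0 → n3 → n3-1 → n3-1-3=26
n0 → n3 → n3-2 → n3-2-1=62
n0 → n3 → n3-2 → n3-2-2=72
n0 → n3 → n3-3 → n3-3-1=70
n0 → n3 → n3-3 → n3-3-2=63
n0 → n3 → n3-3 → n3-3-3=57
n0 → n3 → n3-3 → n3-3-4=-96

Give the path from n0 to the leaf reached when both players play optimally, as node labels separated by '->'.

n1-1 (Eve): min(-54, -30, -42) = -54
n1-2 (Eve): min(-64, -81) = -81
n1-3 (Eve): min(-11, 75, 98) = -11
n1 (Ines): max(-54, -81, -11) = -11
n2-1 (Eve): min(-95, -31) = -95
n2-2 (Eve): min(-10, -83) = -83
n2 (Ines): max(-95, -83) = -83
n3-1 (Eve): min(-33, 92, 26) = -33
n3-2 (Eve): min(62, 72) = 62
n3-3 (Eve): min(70, 63, 57, -96) = -96
n3 (Ines): max(-33, 62, -96) = 62
n0 (Eve): min(-11, -83, 62) = -83
At n0, Eve picks n2 (lowest: -83).
At n2, Ines picks n2-2 (highest: -83).
At n2-2, Eve picks n2-2-2 (lowest: -83).
Terminal value -83.

n0 -> n2 -> n2-2 -> n2-2-2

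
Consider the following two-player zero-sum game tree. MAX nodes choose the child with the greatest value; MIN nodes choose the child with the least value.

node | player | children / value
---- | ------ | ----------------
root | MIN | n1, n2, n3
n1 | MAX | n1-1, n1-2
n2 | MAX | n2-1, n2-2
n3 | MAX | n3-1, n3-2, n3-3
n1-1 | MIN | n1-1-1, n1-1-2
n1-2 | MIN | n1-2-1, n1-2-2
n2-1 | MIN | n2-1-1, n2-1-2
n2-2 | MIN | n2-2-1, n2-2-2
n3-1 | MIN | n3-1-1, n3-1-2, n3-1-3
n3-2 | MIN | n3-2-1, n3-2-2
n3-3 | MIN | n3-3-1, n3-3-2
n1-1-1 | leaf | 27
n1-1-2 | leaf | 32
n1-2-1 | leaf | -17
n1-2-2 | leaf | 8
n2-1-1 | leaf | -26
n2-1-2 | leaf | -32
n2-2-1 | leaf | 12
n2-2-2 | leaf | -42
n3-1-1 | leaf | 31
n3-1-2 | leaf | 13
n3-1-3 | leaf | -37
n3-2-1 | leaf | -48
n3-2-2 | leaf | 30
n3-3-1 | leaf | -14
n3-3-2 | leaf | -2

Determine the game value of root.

-32

n1-1 (MIN): min(27, 32) = 27
n1-2 (MIN): min(-17, 8) = -17
n1 (MAX): max(27, -17) = 27
n2-1 (MIN): min(-26, -32) = -32
n2-2 (MIN): min(12, -42) = -42
n2 (MAX): max(-32, -42) = -32
n3-1 (MIN): min(31, 13, -37) = -37
n3-2 (MIN): min(-48, 30) = -48
n3-3 (MIN): min(-14, -2) = -14
n3 (MAX): max(-37, -48, -14) = -14
root (MIN): min(27, -32, -14) = -32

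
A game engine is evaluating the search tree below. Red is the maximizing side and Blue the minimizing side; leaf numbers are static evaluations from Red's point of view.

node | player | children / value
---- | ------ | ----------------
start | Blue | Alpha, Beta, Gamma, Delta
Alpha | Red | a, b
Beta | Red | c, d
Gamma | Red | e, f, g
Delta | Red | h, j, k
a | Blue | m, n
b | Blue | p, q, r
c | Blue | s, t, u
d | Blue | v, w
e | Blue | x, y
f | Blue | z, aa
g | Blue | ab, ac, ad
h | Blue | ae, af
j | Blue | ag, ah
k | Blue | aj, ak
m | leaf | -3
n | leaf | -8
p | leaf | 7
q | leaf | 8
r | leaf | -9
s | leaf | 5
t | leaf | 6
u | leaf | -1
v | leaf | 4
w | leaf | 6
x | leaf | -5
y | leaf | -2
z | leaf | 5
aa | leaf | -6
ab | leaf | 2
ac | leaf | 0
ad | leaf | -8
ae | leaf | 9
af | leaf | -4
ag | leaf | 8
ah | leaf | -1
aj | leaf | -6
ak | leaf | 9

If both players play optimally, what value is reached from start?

a (Blue): min(-3, -8) = -8
b (Blue): min(7, 8, -9) = -9
Alpha (Red): max(-8, -9) = -8
c (Blue): min(5, 6, -1) = -1
d (Blue): min(4, 6) = 4
Beta (Red): max(-1, 4) = 4
e (Blue): min(-5, -2) = -5
f (Blue): min(5, -6) = -6
g (Blue): min(2, 0, -8) = -8
Gamma (Red): max(-5, -6, -8) = -5
h (Blue): min(9, -4) = -4
j (Blue): min(8, -1) = -1
k (Blue): min(-6, 9) = -6
Delta (Red): max(-4, -1, -6) = -1
start (Blue): min(-8, 4, -5, -1) = -8

-8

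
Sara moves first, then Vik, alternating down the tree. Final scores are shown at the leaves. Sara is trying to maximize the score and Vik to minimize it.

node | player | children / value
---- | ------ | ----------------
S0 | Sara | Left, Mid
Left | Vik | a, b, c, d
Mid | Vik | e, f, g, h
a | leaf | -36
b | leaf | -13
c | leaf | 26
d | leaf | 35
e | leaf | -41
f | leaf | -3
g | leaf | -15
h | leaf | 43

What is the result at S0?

Left (Vik): min(-36, -13, 26, 35) = -36
Mid (Vik): min(-41, -3, -15, 43) = -41
S0 (Sara): max(-36, -41) = -36

-36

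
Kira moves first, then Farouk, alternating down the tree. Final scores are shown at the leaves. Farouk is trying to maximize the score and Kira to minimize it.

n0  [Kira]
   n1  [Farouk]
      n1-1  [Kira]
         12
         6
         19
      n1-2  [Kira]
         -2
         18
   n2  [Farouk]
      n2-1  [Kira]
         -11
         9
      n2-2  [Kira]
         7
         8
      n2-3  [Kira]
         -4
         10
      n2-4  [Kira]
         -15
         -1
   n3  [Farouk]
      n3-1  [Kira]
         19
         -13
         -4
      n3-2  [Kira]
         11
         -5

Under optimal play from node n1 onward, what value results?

n1-1 (Kira): min(12, 6, 19) = 6
n1-2 (Kira): min(-2, 18) = -2
n1 (Farouk): max(6, -2) = 6

6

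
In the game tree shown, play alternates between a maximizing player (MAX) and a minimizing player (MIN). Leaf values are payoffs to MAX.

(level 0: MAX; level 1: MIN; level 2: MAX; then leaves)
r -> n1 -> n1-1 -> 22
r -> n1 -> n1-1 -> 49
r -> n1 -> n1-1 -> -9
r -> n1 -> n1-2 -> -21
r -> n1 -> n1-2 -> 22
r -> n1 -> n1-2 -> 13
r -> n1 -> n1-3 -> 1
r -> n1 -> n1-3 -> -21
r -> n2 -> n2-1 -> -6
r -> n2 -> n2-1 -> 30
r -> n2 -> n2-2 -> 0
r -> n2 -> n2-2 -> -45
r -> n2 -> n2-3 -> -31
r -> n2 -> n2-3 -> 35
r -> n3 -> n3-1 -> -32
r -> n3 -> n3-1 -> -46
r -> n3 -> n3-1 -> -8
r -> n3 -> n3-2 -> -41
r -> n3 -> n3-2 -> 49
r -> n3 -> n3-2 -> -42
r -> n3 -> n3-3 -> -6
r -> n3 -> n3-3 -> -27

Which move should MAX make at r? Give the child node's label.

n1

n1-1 (MAX): max(22, 49, -9) = 49
n1-2 (MAX): max(-21, 22, 13) = 22
n1-3 (MAX): max(1, -21) = 1
n1 (MIN): min(49, 22, 1) = 1
n2-1 (MAX): max(-6, 30) = 30
n2-2 (MAX): max(0, -45) = 0
n2-3 (MAX): max(-31, 35) = 35
n2 (MIN): min(30, 0, 35) = 0
n3-1 (MAX): max(-32, -46, -8) = -8
n3-2 (MAX): max(-41, 49, -42) = 49
n3-3 (MAX): max(-6, -27) = -6
n3 (MIN): min(-8, 49, -6) = -8
r (MAX): max(1, 0, -8) = 1
MAX at r wants the highest of {n1=1, n2=0, n3=-8}, so chooses n1.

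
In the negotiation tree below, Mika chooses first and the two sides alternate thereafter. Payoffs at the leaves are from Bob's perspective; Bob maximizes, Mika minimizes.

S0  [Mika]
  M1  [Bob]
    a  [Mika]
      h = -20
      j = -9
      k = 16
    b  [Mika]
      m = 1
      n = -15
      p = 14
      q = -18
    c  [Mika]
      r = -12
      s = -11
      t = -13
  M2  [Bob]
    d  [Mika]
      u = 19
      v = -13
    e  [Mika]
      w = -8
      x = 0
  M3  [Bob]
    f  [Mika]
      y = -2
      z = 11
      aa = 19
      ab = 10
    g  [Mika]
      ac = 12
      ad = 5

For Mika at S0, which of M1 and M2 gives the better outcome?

M1

a (Mika): min(-20, -9, 16) = -20
b (Mika): min(1, -15, 14, -18) = -18
c (Mika): min(-12, -11, -13) = -13
M1 (Bob): max(-20, -18, -13) = -13
d (Mika): min(19, -13) = -13
e (Mika): min(-8, 0) = -8
M2 (Bob): max(-13, -8) = -8
Mika prefers the lower value; M1=-13, M2=-8. M1 is better since -13 < -8.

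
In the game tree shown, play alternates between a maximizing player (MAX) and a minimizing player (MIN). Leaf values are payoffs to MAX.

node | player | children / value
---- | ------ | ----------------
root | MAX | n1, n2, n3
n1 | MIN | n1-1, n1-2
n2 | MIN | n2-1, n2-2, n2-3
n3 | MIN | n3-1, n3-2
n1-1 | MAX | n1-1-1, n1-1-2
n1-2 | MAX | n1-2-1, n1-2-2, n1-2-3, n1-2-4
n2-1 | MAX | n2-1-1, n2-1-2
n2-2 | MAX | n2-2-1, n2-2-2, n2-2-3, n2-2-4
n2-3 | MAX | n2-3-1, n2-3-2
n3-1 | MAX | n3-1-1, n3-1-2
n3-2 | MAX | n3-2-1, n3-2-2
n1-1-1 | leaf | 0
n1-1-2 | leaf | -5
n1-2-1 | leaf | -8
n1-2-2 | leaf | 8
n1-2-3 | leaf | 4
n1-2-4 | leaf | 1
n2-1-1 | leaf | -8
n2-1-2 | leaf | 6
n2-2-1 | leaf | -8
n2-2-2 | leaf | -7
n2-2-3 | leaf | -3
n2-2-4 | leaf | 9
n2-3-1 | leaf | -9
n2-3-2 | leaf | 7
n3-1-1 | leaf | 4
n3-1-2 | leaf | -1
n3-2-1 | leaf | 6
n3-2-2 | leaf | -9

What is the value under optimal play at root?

6

n1-1 (MAX): max(0, -5) = 0
n1-2 (MAX): max(-8, 8, 4, 1) = 8
n1 (MIN): min(0, 8) = 0
n2-1 (MAX): max(-8, 6) = 6
n2-2 (MAX): max(-8, -7, -3, 9) = 9
n2-3 (MAX): max(-9, 7) = 7
n2 (MIN): min(6, 9, 7) = 6
n3-1 (MAX): max(4, -1) = 4
n3-2 (MAX): max(6, -9) = 6
n3 (MIN): min(4, 6) = 4
root (MAX): max(0, 6, 4) = 6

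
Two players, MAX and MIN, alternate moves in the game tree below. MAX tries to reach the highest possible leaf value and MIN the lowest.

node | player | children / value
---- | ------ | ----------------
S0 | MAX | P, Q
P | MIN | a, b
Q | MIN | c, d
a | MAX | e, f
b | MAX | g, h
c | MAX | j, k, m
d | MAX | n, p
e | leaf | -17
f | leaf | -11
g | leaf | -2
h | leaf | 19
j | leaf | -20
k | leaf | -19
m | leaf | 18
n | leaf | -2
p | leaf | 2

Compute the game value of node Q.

2

c (MAX): max(-20, -19, 18) = 18
d (MAX): max(-2, 2) = 2
Q (MIN): min(18, 2) = 2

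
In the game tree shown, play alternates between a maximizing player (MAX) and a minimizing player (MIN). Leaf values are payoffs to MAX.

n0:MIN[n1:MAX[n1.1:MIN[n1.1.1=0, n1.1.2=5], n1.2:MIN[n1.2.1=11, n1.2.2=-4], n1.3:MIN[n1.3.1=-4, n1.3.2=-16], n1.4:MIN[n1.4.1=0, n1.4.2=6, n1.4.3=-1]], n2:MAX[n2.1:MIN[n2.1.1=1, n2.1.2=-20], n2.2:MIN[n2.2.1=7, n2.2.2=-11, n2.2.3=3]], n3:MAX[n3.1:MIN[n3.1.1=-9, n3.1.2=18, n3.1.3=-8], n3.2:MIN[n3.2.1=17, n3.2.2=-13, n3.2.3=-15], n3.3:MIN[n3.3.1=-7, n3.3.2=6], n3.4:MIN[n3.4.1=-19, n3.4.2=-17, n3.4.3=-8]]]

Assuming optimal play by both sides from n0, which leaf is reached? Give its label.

n1.1 (MIN): min(0, 5) = 0
n1.2 (MIN): min(11, -4) = -4
n1.3 (MIN): min(-4, -16) = -16
n1.4 (MIN): min(0, 6, -1) = -1
n1 (MAX): max(0, -4, -16, -1) = 0
n2.1 (MIN): min(1, -20) = -20
n2.2 (MIN): min(7, -11, 3) = -11
n2 (MAX): max(-20, -11) = -11
n3.1 (MIN): min(-9, 18, -8) = -9
n3.2 (MIN): min(17, -13, -15) = -15
n3.3 (MIN): min(-7, 6) = -7
n3.4 (MIN): min(-19, -17, -8) = -19
n3 (MAX): max(-9, -15, -7, -19) = -7
n0 (MIN): min(0, -11, -7) = -11
At n0, MIN picks n2 (lowest: -11).
At n2, MAX picks n2.2 (highest: -11).
At n2.2, MIN picks n2.2.2 (lowest: -11).
Terminal value -11.

n2.2.2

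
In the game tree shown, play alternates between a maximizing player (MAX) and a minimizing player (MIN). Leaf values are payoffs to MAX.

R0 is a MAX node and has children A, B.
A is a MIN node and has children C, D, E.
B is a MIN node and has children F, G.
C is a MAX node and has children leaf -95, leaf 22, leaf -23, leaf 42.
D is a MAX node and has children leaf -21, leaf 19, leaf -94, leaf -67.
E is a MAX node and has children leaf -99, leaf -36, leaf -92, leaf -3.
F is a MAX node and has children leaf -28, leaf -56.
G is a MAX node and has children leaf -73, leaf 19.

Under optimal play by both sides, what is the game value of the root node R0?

-3

C (MAX): max(-95, 22, -23, 42) = 42
D (MAX): max(-21, 19, -94, -67) = 19
E (MAX): max(-99, -36, -92, -3) = -3
A (MIN): min(42, 19, -3) = -3
F (MAX): max(-28, -56) = -28
G (MAX): max(-73, 19) = 19
B (MIN): min(-28, 19) = -28
R0 (MAX): max(-3, -28) = -3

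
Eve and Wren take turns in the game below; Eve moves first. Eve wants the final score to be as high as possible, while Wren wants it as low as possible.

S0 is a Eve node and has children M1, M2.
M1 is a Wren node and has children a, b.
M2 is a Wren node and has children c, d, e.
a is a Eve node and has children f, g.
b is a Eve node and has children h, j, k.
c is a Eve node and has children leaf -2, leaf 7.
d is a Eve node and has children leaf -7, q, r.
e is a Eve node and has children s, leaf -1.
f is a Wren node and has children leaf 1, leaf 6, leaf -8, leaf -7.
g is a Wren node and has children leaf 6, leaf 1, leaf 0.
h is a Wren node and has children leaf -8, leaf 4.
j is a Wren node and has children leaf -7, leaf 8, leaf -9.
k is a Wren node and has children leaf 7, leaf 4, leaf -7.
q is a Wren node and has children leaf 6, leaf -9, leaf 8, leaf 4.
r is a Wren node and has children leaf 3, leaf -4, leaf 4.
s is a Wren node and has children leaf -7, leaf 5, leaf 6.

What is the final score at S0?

f (Wren): min(1, 6, -8, -7) = -8
g (Wren): min(6, 1, 0) = 0
a (Eve): max(-8, 0) = 0
h (Wren): min(-8, 4) = -8
j (Wren): min(-7, 8, -9) = -9
k (Wren): min(7, 4, -7) = -7
b (Eve): max(-8, -9, -7) = -7
M1 (Wren): min(0, -7) = -7
c (Eve): max(-2, 7) = 7
q (Wren): min(6, -9, 8, 4) = -9
r (Wren): min(3, -4, 4) = -4
d (Eve): max(-7, -9, -4) = -4
s (Wren): min(-7, 5, 6) = -7
e (Eve): max(-7, -1) = -1
M2 (Wren): min(7, -4, -1) = -4
S0 (Eve): max(-7, -4) = -4

-4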